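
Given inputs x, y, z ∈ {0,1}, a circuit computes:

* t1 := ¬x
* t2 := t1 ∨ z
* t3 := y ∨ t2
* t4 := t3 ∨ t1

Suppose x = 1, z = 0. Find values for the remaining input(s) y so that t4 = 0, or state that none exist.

y=0

Check with x = 1, z = 0 and y=0:
t1 = ¬x = ¬1 = 0
t2 = t1 ∨ z = 0 ∨ 0 = 0
t3 = y ∨ t2 = 0 ∨ 0 = 0
t4 = t3 ∨ t1 = 0 ∨ 0 = 0
So t4 = 0.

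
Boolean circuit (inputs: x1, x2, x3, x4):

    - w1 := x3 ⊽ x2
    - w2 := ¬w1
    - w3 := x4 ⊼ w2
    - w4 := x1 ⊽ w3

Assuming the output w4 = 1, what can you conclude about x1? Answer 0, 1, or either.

w4 = x1 ⊽ w3 must be 1, so both x1 = 0 and w3 = 0.
Every assignment with w4 = 1 has x1 = 0; there are 3 such assignment(s).
  x1=0, x2=0, x3=1, x4=1
  x1=0, x2=1, x3=0, x4=1
  x1=0, x2=1, x3=1, x4=1

0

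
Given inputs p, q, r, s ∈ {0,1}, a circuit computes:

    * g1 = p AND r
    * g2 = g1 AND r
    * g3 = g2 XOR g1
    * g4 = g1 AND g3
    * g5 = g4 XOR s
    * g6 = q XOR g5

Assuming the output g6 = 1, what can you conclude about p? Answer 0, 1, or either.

either

Both values of p occur among assignments with g6 = 1:
  p=0: p=0, q=0, r=0, s=1
  p=1: p=1, q=0, r=0, s=1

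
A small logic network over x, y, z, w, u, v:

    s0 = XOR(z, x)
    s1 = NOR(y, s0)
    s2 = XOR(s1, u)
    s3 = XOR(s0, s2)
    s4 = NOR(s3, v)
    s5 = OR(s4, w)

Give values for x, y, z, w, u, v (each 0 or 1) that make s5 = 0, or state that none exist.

x=1 y=1 z=0 w=0 u=0 v=1

s5 = OR(s4, w) must be 0, so both s4 = 0 and w = 0.
s4 = NOR(s3, v) must be 0, so at least one of s3, v is 1.
Check with x=1 y=1 z=0 w=0 u=0 v=1:
s0 = XOR(z, x) = XOR(0, 1) = 1
s1 = NOR(y, s0) = NOR(1, 1) = 0
s2 = XOR(s1, u) = XOR(0, 0) = 0
s3 = XOR(s0, s2) = XOR(1, 0) = 1
s4 = NOR(s3, v) = NOR(1, 1) = 0
s5 = OR(s4, w) = OR(0, 0) = 0
So s5 = 0 as required.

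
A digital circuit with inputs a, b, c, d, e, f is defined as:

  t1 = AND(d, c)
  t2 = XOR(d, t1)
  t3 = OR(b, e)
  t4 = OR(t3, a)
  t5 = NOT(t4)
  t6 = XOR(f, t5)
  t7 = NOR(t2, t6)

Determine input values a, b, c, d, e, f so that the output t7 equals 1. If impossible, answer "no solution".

t7 = NOR(t2, t6) must be 1, so both t2 = 0 and t6 = 0.
t2 = XOR(d, t1) must be 0, so d and t1 are equal.
Check with a=0 b=1 c=1 d=0 e=1 f=0:
t1 = AND(d, c) = AND(0, 1) = 0
t2 = XOR(d, t1) = XOR(0, 0) = 0
t3 = OR(b, e) = OR(1, 1) = 1
t4 = OR(t3, a) = OR(1, 0) = 1
t5 = NOT(t4) = NOT 1 = 0
t6 = XOR(f, t5) = XOR(0, 0) = 0
t7 = NOR(t2, t6) = NOR(0, 0) = 1
So t7 = 1 as required.

a=0 b=1 c=1 d=0 e=1 f=0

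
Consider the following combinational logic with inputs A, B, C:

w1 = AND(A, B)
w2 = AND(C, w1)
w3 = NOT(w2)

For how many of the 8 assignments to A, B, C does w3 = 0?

1

w3 = NOT(w2) must be 0, so w2 = 1.
w2 = AND(C, w1) must be 1, so both C = 1 and w1 = 1.
w1 = AND(A, B) must be 1, so both A = 1 and B = 1.
Enumerating the 8 input combinations, 1 give w3 = 0 and 7 give w3 = 1.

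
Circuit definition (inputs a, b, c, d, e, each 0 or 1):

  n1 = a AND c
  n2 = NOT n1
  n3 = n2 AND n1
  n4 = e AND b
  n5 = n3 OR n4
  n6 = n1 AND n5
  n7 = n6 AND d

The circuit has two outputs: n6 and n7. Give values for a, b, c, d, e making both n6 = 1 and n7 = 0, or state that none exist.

Check with a=1, b=1, c=1, d=0, e=1:
n1 = a AND c = 1 AND 1 = 1
n2 = NOT n1 = NOT 1 = 0
n3 = n2 AND n1 = 0 AND 1 = 0
n4 = e AND b = 1 AND 1 = 1
n5 = n3 OR n4 = 0 OR 1 = 1
n6 = n1 AND n5 = 1 AND 1 = 1
n7 = n6 AND d = 1 AND 0 = 0
So n6 = 1 and n7 = 0.

a=1, b=1, c=1, d=0, e=1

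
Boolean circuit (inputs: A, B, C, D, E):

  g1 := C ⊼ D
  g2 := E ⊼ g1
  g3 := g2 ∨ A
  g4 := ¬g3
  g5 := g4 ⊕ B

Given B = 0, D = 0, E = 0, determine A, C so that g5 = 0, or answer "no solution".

g5 = g4 ⊕ B must be 0, so g4 and B are equal.
Check with B = 0, D = 0, E = 0 and A=1, C=1:
g1 = C ⊼ D = 1 ⊼ 0 = 1
g2 = E ⊼ g1 = 0 ⊼ 1 = 1
g3 = g2 ∨ A = 1 ∨ 1 = 1
g4 = ¬g3 = ¬1 = 0
g5 = g4 ⊕ B = 0 ⊕ 0 = 0
So g5 = 0.

A=1 C=1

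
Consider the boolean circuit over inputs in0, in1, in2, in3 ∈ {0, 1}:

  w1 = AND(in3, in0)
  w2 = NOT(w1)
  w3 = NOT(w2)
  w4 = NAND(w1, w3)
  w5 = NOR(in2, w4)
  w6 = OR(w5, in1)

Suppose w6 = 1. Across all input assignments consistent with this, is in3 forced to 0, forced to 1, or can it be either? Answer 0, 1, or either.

either

Both values of in3 occur among assignments with w6 = 1:
  in3=0: in0=0, in1=1, in2=0, in3=0
  in3=1: in0=0, in1=1, in2=0, in3=1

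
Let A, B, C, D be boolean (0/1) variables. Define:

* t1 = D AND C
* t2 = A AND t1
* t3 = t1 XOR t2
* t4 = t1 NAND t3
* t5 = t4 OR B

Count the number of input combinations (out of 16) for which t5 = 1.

t5 = t4 OR B must be 1, so at least one of t4, B is 1.
Enumerating the 16 input combinations, 15 give t5 = 1 and 1 give t5 = 0.

15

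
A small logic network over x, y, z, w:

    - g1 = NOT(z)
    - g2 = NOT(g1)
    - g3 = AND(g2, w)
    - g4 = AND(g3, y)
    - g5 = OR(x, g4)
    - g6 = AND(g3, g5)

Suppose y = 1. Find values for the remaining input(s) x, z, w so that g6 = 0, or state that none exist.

Check with y = 1 and x=0, z=0, w=0:
g1 = NOT(z) = NOT 0 = 1
g2 = NOT(g1) = NOT 1 = 0
g3 = AND(g2, w) = AND(0, 0) = 0
g4 = AND(g3, y) = AND(0, 1) = 0
g5 = OR(x, g4) = OR(0, 0) = 0
g6 = AND(g3, g5) = AND(0, 0) = 0
So g6 = 0.

x=0 z=0 w=0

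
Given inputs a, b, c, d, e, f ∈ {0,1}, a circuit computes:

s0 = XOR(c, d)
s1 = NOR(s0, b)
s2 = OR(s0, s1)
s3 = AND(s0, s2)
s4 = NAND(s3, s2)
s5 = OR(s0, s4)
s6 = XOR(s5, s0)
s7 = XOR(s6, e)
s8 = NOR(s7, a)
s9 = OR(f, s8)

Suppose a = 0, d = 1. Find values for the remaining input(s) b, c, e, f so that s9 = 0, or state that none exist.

b=0, c=1, e=0, f=0

Check with a = 0, d = 1 and b=0, c=1, e=0, f=0:
s0 = XOR(c, d) = XOR(1, 1) = 0
s1 = NOR(s0, b) = NOR(0, 0) = 1
s2 = OR(s0, s1) = OR(0, 1) = 1
s3 = AND(s0, s2) = AND(0, 1) = 0
s4 = NAND(s3, s2) = NAND(0, 1) = 1
s5 = OR(s0, s4) = OR(0, 1) = 1
s6 = XOR(s5, s0) = XOR(1, 0) = 1
s7 = XOR(s6, e) = XOR(1, 0) = 1
s8 = NOR(s7, a) = NOR(1, 0) = 0
s9 = OR(f, s8) = OR(0, 0) = 0
So s9 = 0.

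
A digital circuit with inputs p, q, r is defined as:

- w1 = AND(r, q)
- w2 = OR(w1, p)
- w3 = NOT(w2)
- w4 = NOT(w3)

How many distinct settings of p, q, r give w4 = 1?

5

w4 = NOT(w3) must be 1, so w3 = 0.
w3 = NOT(w2) must be 0, so w2 = 1.
w2 = OR(w1, p) must be 1, so at least one of w1, p is 1.
Satisfying assignments:
  p=0, q=1, r=1
  p=1, q=0, r=0
  p=1, q=0, r=1
  p=1, q=1, r=0
  p=1, q=1, r=1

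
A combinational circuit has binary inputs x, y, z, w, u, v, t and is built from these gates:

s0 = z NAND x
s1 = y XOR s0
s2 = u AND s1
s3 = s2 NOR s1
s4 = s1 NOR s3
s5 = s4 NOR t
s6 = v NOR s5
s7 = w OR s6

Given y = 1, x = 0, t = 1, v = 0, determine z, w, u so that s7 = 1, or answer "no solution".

z=0 w=0 u=0

Check with y = 1, x = 0, t = 1, v = 0 and z=0, w=0, u=0:
s0 = z NAND x = 0 NAND 0 = 1
s1 = y XOR s0 = 1 XOR 1 = 0
s2 = u AND s1 = 0 AND 0 = 0
s3 = s2 NOR s1 = 0 NOR 0 = 1
s4 = s1 NOR s3 = 0 NOR 1 = 0
s5 = s4 NOR t = 0 NOR 1 = 0
s6 = v NOR s5 = 0 NOR 0 = 1
s7 = w OR s6 = 0 OR 1 = 1
So s7 = 1.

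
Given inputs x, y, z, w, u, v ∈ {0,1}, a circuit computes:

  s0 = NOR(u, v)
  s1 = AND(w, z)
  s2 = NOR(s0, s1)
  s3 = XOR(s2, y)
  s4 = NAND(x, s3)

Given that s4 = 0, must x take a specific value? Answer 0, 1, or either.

1

s4 = NAND(x, s3) must be 0, so both x = 1 and s3 = 1.
s3 = XOR(s2, y) must be 1, so s2 and y differ.
Every assignment with s4 = 0 has x = 1; there are 16 such assignment(s).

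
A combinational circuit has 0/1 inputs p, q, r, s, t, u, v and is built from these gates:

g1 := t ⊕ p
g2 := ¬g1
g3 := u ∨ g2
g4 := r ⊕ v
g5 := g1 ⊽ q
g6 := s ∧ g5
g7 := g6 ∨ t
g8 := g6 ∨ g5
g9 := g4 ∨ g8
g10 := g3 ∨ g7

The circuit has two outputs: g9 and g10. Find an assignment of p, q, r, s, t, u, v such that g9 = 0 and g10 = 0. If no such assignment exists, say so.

p=1, q=1, r=0, s=0, t=0, u=0, v=0

Check with p=1, q=1, r=0, s=0, t=0, u=0, v=0:
g1 = t ⊕ p = 0 ⊕ 1 = 1
g2 = ¬g1 = ¬1 = 0
g3 = u ∨ g2 = 0 ∨ 0 = 0
g4 = r ⊕ v = 0 ⊕ 0 = 0
g5 = g1 ⊽ q = 1 ⊽ 1 = 0
g6 = s ∧ g5 = 0 ∧ 0 = 0
g7 = g6 ∨ t = 0 ∨ 0 = 0
g8 = g6 ∨ g5 = 0 ∨ 0 = 0
g9 = g4 ∨ g8 = 0 ∨ 0 = 0
g10 = g3 ∨ g7 = 0 ∨ 0 = 0
So g9 = 0 and g10 = 0.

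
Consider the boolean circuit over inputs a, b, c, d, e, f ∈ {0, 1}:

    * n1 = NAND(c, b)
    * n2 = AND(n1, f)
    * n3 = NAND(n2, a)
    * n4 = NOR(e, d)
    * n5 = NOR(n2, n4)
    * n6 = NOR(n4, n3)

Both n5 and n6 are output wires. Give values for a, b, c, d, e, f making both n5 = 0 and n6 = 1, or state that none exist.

a=1, b=0, c=0, d=0, e=1, f=1

Check with a=1, b=0, c=0, d=0, e=1, f=1:
n1 = NAND(c, b) = NAND(0, 0) = 1
n2 = AND(n1, f) = AND(1, 1) = 1
n3 = NAND(n2, a) = NAND(1, 1) = 0
n4 = NOR(e, d) = NOR(1, 0) = 0
n5 = NOR(n2, n4) = NOR(1, 0) = 0
n6 = NOR(n4, n3) = NOR(0, 0) = 1
So n5 = 0 and n6 = 1.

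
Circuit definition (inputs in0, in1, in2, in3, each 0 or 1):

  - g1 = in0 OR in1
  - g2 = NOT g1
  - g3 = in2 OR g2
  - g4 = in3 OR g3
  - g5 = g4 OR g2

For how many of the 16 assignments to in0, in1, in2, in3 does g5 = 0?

3

g5 = g4 OR g2 must be 0, so both g4 = 0 and g2 = 0.
Satisfying assignments:
  in0=0, in1=1, in2=0, in3=0
  in0=1, in1=0, in2=0, in3=0
  in0=1, in1=1, in2=0, in3=0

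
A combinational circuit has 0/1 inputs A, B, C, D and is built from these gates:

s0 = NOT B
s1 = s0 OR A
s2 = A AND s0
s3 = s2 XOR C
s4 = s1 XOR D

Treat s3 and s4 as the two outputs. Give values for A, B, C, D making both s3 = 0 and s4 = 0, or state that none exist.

Check with A=1 B=0 C=1 D=1:
s0 = NOT B = NOT 0 = 1
s1 = s0 OR A = 1 OR 1 = 1
s2 = A AND s0 = 1 AND 1 = 1
s3 = s2 XOR C = 1 XOR 1 = 0
s4 = s1 XOR D = 1 XOR 1 = 0
So s3 = 0 and s4 = 0.

A=1 B=0 C=1 D=1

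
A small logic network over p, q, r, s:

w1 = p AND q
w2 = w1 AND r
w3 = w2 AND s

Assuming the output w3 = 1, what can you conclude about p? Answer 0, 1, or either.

w3 = w2 AND s must be 1, so both w2 = 1 and s = 1.
w2 = w1 AND r must be 1, so both w1 = 1 and r = 1.
Every assignment with w3 = 1 has p = 1; there are 1 such assignment(s).
  p=1, q=1, r=1, s=1

1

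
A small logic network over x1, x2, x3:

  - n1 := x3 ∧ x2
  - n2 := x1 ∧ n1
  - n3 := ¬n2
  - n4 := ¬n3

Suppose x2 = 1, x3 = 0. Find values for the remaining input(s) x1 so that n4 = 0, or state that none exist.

x1=1

n4 = ¬n3 must be 0, so n3 = 1.
Check with x2 = 1, x3 = 0 and x1=1:
n1 = x3 ∧ x2 = 0 ∧ 1 = 0
n2 = x1 ∧ n1 = 1 ∧ 0 = 0
n3 = ¬n2 = ¬0 = 1
n4 = ¬n3 = ¬1 = 0
So n4 = 0.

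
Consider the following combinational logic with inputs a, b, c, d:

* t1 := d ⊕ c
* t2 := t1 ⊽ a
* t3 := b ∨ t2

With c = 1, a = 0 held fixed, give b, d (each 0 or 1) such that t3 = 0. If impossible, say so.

Check with c = 1, a = 0 and b=0, d=0:
t1 = d ⊕ c = 0 ⊕ 1 = 1
t2 = t1 ⊽ a = 1 ⊽ 0 = 0
t3 = b ∨ t2 = 0 ∨ 0 = 0
So t3 = 0.

b=0, d=0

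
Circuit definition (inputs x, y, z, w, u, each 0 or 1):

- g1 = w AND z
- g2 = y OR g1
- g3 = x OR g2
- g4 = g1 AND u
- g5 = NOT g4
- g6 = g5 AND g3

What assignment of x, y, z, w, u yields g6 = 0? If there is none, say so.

x=0 y=0 z=1 w=1 u=1

g6 = g5 AND g3 must be 0, so at least one of g5, g3 is 0.
Check with x=0 y=0 z=1 w=1 u=1:
g1 = w AND z = 1 AND 1 = 1
g2 = y OR g1 = 0 OR 1 = 1
g3 = x OR g2 = 0 OR 1 = 1
g4 = g1 AND u = 1 AND 1 = 1
g5 = NOT g4 = NOT 1 = 0
g6 = g5 AND g3 = 0 AND 1 = 0
So g6 = 0 as required.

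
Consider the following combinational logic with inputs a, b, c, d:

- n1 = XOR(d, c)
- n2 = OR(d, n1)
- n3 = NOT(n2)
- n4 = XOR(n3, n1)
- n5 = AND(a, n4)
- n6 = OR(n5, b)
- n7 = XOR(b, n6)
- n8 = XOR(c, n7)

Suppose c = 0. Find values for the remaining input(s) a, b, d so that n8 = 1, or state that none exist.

Check with c = 0 and a=1, b=0, d=0:
n1 = XOR(d, c) = XOR(0, 0) = 0
n2 = OR(d, n1) = OR(0, 0) = 0
n3 = NOT(n2) = NOT 0 = 1
n4 = XOR(n3, n1) = XOR(1, 0) = 1
n5 = AND(a, n4) = AND(1, 1) = 1
n6 = OR(n5, b) = OR(1, 0) = 1
n7 = XOR(b, n6) = XOR(0, 1) = 1
n8 = XOR(c, n7) = XOR(0, 1) = 1
So n8 = 1.

a=1 b=0 d=0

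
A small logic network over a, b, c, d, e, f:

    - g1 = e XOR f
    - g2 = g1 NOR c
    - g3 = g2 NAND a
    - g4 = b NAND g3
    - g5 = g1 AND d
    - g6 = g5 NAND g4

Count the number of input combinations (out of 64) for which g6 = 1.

56

g6 = g5 NAND g4 must be 1, so at least one of g5, g4 is 0.
Enumerating the 64 input combinations, 56 give g6 = 1 and 8 give g6 = 0.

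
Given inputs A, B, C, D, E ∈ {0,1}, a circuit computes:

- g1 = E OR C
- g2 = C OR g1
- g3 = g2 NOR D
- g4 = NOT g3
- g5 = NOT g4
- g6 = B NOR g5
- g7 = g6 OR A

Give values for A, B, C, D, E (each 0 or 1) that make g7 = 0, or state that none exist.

A=0 B=1 C=1 D=1 E=1

Check with A=0 B=1 C=1 D=1 E=1:
g1 = E OR C = 1 OR 1 = 1
g2 = C OR g1 = 1 OR 1 = 1
g3 = g2 NOR D = 1 NOR 1 = 0
g4 = NOT g3 = NOT 0 = 1
g5 = NOT g4 = NOT 1 = 0
g6 = B NOR g5 = 1 NOR 0 = 0
g7 = g6 OR A = 0 OR 0 = 0
So g7 = 0 as required.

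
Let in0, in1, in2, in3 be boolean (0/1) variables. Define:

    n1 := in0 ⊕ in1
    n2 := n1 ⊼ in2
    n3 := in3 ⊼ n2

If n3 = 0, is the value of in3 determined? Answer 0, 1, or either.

n3 = in3 ⊼ n2 must be 0, so both in3 = 1 and n2 = 1.
n2 = n1 ⊼ in2 must be 1, so at least one of n1, in2 is 0.
Every assignment with n3 = 0 has in3 = 1; there are 6 such assignment(s).

1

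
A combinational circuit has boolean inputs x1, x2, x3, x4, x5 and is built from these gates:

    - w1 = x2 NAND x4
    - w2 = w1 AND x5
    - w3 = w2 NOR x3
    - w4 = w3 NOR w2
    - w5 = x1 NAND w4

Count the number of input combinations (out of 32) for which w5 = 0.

w5 = x1 NAND w4 must be 0, so both x1 = 1 and w4 = 1.
Satisfying assignments:
  x1=1, x2=0, x3=1, x4=0, x5=0
  x1=1, x2=0, x3=1, x4=1, x5=0
  x1=1, x2=1, x3=1, x4=0, x5=0
  x1=1, x2=1, x3=1, x4=1, x5=0
  x1=1, x2=1, x3=1, x4=1, x5=1

5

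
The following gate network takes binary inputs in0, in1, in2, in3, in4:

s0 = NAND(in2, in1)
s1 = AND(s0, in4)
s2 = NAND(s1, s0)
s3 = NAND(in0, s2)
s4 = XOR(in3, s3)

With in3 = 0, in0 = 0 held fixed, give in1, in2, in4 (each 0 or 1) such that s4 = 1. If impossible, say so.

s4 = XOR(in3, s3) must be 1, so in3 and s3 differ.
Check with in3 = 0, in0 = 0 and in1=1, in2=1, in4=0:
s0 = NAND(in2, in1) = NAND(1, 1) = 0
s1 = AND(s0, in4) = AND(0, 0) = 0
s2 = NAND(s1, s0) = NAND(0, 0) = 1
s3 = NAND(in0, s2) = NAND(0, 1) = 1
s4 = XOR(in3, s3) = XOR(0, 1) = 1
So s4 = 1.

in1=1 in2=1 in4=0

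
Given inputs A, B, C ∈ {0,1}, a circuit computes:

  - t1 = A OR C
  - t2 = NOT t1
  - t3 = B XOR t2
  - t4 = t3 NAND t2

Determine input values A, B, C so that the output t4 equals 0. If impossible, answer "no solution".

t4 = t3 NAND t2 must be 0, so both t3 = 1 and t2 = 1.
t3 = B XOR t2 must be 1, so B and t2 differ.
Check with A=0 B=0 C=0:
t1 = A OR C = 0 OR 0 = 0
t2 = NOT t1 = NOT 0 = 1
t3 = B XOR t2 = 0 XOR 1 = 1
t4 = t3 NAND t2 = 1 NAND 1 = 0
So t4 = 0 as required.

A=0 B=0 C=0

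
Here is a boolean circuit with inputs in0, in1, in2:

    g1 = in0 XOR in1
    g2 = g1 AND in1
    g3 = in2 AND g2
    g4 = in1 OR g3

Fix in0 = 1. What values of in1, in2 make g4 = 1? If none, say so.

in1=1 in2=1

g4 = in1 OR g3 must be 1, so at least one of in1, g3 is 1.
Check with in0 = 1 and in1=1, in2=1:
g1 = in0 XOR in1 = 1 XOR 1 = 0
g2 = g1 AND in1 = 0 AND 1 = 0
g3 = in2 AND g2 = 1 AND 0 = 0
g4 = in1 OR g3 = 1 OR 0 = 1
So g4 = 1.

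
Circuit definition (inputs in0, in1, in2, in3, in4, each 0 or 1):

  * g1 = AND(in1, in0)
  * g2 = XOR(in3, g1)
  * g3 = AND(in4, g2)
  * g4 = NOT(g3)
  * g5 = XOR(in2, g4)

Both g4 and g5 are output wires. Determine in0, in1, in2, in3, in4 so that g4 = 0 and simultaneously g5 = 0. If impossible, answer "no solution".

in0=0 in1=0 in2=0 in3=1 in4=1

Check with in0=0 in1=0 in2=0 in3=1 in4=1:
g1 = AND(in1, in0) = AND(0, 0) = 0
g2 = XOR(in3, g1) = XOR(1, 0) = 1
g3 = AND(in4, g2) = AND(1, 1) = 1
g4 = NOT(g3) = NOT 1 = 0
g5 = XOR(in2, g4) = XOR(0, 0) = 0
So g4 = 0 and g5 = 0.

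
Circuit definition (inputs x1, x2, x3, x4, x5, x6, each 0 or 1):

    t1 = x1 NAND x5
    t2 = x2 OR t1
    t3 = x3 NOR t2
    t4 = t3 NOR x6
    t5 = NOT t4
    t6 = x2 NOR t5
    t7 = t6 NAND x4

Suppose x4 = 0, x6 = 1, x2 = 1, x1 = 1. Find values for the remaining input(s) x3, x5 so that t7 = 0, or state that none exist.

no solution exists

With x4 = 0, x6 = 1, x2 = 1, x1 = 1 fixed, none of the 4 settings of x3, x5 give t7 = 0.
For example, with x3=0, x5=0:
t1 = x1 NAND x5 = 1 NAND 0 = 1
t2 = x2 OR t1 = 1 OR 1 = 1
t3 = x3 NOR t2 = 0 NOR 1 = 0
t4 = t3 NOR x6 = 0 NOR 1 = 0
t5 = NOT t4 = NOT 0 = 1
t6 = x2 NOR t5 = 1 NOR 1 = 0
t7 = t6 NAND x4 = 0 NAND 0 = 1
giving t7 = 1 ≠ 0.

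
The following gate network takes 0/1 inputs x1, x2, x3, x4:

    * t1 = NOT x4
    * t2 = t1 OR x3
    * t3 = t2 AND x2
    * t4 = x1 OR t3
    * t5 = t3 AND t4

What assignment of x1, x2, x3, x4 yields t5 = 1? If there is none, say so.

x1=1, x2=1, x3=0, x4=0

Check with x1=1, x2=1, x3=0, x4=0:
t1 = NOT x4 = NOT 0 = 1
t2 = t1 OR x3 = 1 OR 0 = 1
t3 = t2 AND x2 = 1 AND 1 = 1
t4 = x1 OR t3 = 1 OR 1 = 1
t5 = t3 AND t4 = 1 AND 1 = 1
So t5 = 1 as required.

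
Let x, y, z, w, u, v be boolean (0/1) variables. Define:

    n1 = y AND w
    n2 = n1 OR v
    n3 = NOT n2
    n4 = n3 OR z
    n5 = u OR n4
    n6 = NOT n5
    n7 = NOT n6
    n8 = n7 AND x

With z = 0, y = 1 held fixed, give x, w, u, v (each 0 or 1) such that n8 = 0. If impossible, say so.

x=1 w=1 u=0 v=1

n8 = n7 AND x must be 0, so at least one of n7, x is 0.
Check with z = 0, y = 1 and x=1, w=1, u=0, v=1:
n1 = y AND w = 1 AND 1 = 1
n2 = n1 OR v = 1 OR 1 = 1
n3 = NOT n2 = NOT 1 = 0
n4 = n3 OR z = 0 OR 0 = 0
n5 = u OR n4 = 0 OR 0 = 0
n6 = NOT n5 = NOT 0 = 1
n7 = NOT n6 = NOT 1 = 0
n8 = n7 AND x = 0 AND 1 = 0
So n8 = 0.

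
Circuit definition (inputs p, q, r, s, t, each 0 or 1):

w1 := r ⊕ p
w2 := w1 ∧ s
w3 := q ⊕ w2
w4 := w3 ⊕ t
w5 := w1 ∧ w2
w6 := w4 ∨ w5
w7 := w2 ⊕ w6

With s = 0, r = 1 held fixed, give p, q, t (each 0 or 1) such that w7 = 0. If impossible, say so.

p=0 q=1 t=1

Check with s = 0, r = 1 and p=0, q=1, t=1:
w1 = r ⊕ p = 1 ⊕ 0 = 1
w2 = w1 ∧ s = 1 ∧ 0 = 0
w3 = q ⊕ w2 = 1 ⊕ 0 = 1
w4 = w3 ⊕ t = 1 ⊕ 1 = 0
w5 = w1 ∧ w2 = 1 ∧ 0 = 0
w6 = w4 ∨ w5 = 0 ∨ 0 = 0
w7 = w2 ⊕ w6 = 0 ⊕ 0 = 0
So w7 = 0.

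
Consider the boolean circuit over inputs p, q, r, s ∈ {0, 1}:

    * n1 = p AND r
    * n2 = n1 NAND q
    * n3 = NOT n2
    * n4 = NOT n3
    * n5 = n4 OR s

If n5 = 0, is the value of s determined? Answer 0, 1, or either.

n5 = n4 OR s must be 0, so both n4 = 0 and s = 0.
n4 = NOT n3 must be 0, so n3 = 1.
Every assignment with n5 = 0 has s = 0; there are 1 such assignment(s).
  p=1, q=1, r=1, s=0

0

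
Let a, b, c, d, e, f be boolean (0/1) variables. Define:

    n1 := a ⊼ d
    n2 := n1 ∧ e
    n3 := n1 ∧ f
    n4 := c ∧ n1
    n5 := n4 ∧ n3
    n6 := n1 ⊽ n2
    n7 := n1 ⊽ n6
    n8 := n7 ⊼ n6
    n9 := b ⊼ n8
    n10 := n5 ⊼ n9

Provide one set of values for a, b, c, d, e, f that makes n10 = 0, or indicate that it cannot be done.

a=1, b=0, c=1, d=0, e=0, f=1

n10 = n5 ⊼ n9 must be 0, so both n5 = 1 and n9 = 1.
n5 = n4 ∧ n3 must be 1, so both n4 = 1 and n3 = 1.
Check with a=1, b=0, c=1, d=0, e=0, f=1:
n1 = a ⊼ d = 1 ⊼ 0 = 1
n2 = n1 ∧ e = 1 ∧ 0 = 0
n3 = n1 ∧ f = 1 ∧ 1 = 1
n4 = c ∧ n1 = 1 ∧ 1 = 1
n5 = n4 ∧ n3 = 1 ∧ 1 = 1
n6 = n1 ⊽ n2 = 1 ⊽ 0 = 0
n7 = n1 ⊽ n6 = 1 ⊽ 0 = 0
n8 = n7 ⊼ n6 = 0 ⊼ 0 = 1
n9 = b ⊼ n8 = 0 ⊼ 1 = 1
n10 = n5 ⊼ n9 = 1 ⊼ 1 = 0
So n10 = 0 as required.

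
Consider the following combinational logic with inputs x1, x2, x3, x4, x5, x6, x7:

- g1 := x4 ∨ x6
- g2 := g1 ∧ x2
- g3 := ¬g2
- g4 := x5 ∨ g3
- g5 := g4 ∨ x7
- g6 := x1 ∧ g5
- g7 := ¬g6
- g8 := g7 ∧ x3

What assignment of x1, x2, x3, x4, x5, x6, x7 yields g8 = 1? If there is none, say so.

x1=0 x2=0 x3=1 x4=1 x5=1 x6=1 x7=1

g8 = g7 ∧ x3 must be 1, so both g7 = 1 and x3 = 1.
g7 = ¬g6 must be 1, so g6 = 0.
Check with x1=0 x2=0 x3=1 x4=1 x5=1 x6=1 x7=1:
g1 = x4 ∨ x6 = 1 ∨ 1 = 1
g2 = g1 ∧ x2 = 1 ∧ 0 = 0
g3 = ¬g2 = ¬0 = 1
g4 = x5 ∨ g3 = 1 ∨ 1 = 1
g5 = g4 ∨ x7 = 1 ∨ 1 = 1
g6 = x1 ∧ g5 = 0 ∧ 1 = 0
g7 = ¬g6 = ¬0 = 1
g8 = g7 ∧ x3 = 1 ∧ 1 = 1
So g8 = 1 as required.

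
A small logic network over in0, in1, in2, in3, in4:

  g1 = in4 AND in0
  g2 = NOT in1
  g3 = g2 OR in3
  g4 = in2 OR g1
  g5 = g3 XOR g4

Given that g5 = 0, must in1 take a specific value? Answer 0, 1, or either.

Both values of in1 occur among assignments with g5 = 0:
  in1=0: in0=0, in1=0, in2=1, in3=0, in4=0
  in1=1: in0=0, in1=1, in2=0, in3=0, in4=0

either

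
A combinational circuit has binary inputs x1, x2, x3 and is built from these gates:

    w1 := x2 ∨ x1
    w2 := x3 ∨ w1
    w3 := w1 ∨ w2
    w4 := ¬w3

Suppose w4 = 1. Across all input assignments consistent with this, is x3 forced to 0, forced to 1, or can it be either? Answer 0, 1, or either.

0

w4 = ¬w3 must be 1, so w3 = 0.
w3 = w1 ∨ w2 must be 0, so both w1 = 0 and w2 = 0.
w1 = x2 ∨ x1 must be 0, so both x2 = 0 and x1 = 0.
Every assignment with w4 = 1 has x3 = 0; there are 1 such assignment(s).
  x1=0, x2=0, x3=0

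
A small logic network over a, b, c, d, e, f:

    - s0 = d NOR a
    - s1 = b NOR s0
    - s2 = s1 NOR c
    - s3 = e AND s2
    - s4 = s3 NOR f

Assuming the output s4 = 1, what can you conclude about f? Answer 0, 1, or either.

s4 = s3 NOR f must be 1, so both s3 = 0 and f = 0.
s3 = e AND s2 must be 0, so at least one of e, s2 is 0.
Every assignment with s4 = 1 has f = 0; there are 27 such assignment(s).

0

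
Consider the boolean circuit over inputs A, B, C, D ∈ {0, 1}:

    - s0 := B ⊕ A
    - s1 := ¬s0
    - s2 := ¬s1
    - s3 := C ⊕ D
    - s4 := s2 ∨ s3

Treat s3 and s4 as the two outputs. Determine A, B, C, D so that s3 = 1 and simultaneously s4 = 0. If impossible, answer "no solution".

no solution exists

Across all 16 input combinations, none give both s3 = 1 and s4 = 0.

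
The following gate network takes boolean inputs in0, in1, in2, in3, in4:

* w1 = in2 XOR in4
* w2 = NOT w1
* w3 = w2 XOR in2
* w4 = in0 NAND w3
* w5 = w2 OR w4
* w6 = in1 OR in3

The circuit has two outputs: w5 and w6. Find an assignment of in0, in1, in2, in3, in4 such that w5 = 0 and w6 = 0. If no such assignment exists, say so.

in0=1 in1=0 in2=1 in3=0 in4=0

Check with in0=1 in1=0 in2=1 in3=0 in4=0:
w1 = in2 XOR in4 = 1 XOR 0 = 1
w2 = NOT w1 = NOT 1 = 0
w3 = w2 XOR in2 = 0 XOR 1 = 1
w4 = in0 NAND w3 = 1 NAND 1 = 0
w5 = w2 OR w4 = 0 OR 0 = 0
w6 = in1 OR in3 = 0 OR 0 = 0
So w5 = 0 and w6 = 0.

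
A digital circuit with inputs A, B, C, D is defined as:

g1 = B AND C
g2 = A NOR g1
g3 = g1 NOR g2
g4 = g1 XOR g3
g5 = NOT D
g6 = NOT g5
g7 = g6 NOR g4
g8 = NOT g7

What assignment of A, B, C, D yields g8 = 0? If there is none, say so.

Check with A=0, B=1, C=0, D=0:
g1 = B AND C = 1 AND 0 = 0
g2 = A NOR g1 = 0 NOR 0 = 1
g3 = g1 NOR g2 = 0 NOR 1 = 0
g4 = g1 XOR g3 = 0 XOR 0 = 0
g5 = NOT D = NOT 0 = 1
g6 = NOT g5 = NOT 1 = 0
g7 = g6 NOR g4 = 0 NOR 0 = 1
g8 = NOT g7 = NOT 1 = 0
So g8 = 0 as required.

A=0, B=1, C=0, D=0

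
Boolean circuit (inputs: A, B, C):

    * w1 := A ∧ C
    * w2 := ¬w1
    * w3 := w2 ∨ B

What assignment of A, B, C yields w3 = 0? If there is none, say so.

A=1 B=0 C=1

w3 = w2 ∨ B must be 0, so both w2 = 0 and B = 0.
Check with A=1 B=0 C=1:
w1 = A ∧ C = 1 ∧ 1 = 1
w2 = ¬w1 = ¬1 = 0
w3 = w2 ∨ B = 0 ∨ 0 = 0
So w3 = 0 as required.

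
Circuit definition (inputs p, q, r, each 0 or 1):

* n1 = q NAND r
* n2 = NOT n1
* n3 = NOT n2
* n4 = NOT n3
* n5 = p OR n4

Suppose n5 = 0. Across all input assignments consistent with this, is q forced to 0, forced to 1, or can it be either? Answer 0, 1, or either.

either

Both values of q occur among assignments with n5 = 0:
  q=0: p=0, q=0, r=0
  q=1: p=0, q=1, r=0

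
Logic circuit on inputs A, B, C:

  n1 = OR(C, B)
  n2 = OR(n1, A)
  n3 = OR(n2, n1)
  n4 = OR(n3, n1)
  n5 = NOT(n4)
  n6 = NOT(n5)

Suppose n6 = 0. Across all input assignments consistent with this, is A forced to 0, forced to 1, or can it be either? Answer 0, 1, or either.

0

n6 = NOT(n5) must be 0, so n5 = 1.
n5 = NOT(n4) must be 1, so n4 = 0.
Every assignment with n6 = 0 has A = 0; there are 1 such assignment(s).
  A=0, B=0, C=0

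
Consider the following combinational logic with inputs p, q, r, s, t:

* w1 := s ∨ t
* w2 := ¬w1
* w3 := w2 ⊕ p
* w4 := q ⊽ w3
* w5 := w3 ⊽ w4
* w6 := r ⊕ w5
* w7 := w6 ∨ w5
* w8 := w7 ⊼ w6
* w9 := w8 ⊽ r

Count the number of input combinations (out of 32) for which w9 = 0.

28

w9 = w8 ⊽ r must be 0, so at least one of w8, r is 1.
Enumerating the 32 input combinations, 28 give w9 = 0 and 4 give w9 = 1.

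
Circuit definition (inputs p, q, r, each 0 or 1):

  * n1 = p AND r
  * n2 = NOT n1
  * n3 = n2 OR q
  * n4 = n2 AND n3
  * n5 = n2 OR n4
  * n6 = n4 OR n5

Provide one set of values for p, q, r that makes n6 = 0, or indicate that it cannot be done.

p=1, q=0, r=1

n6 = n4 OR n5 must be 0, so both n4 = 0 and n5 = 0.
Check with p=1, q=0, r=1:
n1 = p AND r = 1 AND 1 = 1
n2 = NOT n1 = NOT 1 = 0
n3 = n2 OR q = 0 OR 0 = 0
n4 = n2 AND n3 = 0 AND 0 = 0
n5 = n2 OR n4 = 0 OR 0 = 0
n6 = n4 OR n5 = 0 OR 0 = 0
So n6 = 0 as required.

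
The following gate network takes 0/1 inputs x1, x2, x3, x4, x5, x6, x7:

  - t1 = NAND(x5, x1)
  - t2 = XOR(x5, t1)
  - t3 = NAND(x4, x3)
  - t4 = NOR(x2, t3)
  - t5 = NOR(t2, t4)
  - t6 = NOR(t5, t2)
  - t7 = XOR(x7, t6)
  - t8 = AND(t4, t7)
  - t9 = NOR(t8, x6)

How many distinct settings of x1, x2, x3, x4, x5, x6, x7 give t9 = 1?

60

t9 = NOR(t8, x6) must be 1, so both t8 = 0 and x6 = 0.
t8 = AND(t4, t7) must be 0, so at least one of t4, t7 is 0.
Enumerating the 128 input combinations, 60 give t9 = 1 and 68 give t9 = 0.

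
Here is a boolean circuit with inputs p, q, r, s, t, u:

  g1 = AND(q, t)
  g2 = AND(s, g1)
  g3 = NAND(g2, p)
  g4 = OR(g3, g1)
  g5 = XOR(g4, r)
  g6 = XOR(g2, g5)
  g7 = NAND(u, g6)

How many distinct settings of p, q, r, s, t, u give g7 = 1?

48

g7 = NAND(u, g6) must be 1, so at least one of u, g6 is 0.
Enumerating the 64 input combinations, 48 give g7 = 1 and 16 give g7 = 0.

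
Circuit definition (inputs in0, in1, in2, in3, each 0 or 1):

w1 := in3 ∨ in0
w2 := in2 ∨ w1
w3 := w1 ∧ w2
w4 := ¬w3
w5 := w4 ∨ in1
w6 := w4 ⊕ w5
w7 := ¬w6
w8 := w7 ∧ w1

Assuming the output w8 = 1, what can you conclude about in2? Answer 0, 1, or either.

either

Both values of in2 occur among assignments with w8 = 1:
  in2=0: in0=0, in1=0, in2=0, in3=1
  in2=1: in0=0, in1=0, in2=1, in3=1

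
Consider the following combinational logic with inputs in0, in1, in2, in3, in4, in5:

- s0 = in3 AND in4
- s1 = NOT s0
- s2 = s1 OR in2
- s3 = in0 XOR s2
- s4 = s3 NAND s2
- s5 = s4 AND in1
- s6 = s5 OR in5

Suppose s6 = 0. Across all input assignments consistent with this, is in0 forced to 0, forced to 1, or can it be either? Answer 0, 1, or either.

either

Both values of in0 occur among assignments with s6 = 0:
  in0=0: in0=0, in1=0, in2=0, in3=0, in4=0, in5=0
  in0=1: in0=1, in1=0, in2=0, in3=0, in4=0, in5=0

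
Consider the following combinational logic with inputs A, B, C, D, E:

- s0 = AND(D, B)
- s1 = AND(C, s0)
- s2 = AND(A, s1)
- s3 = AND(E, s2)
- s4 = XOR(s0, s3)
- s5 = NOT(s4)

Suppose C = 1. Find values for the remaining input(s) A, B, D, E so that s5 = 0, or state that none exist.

s5 = NOT(s4) must be 0, so s4 = 1.
Check with C = 1 and A=0, B=1, D=1, E=0:
s0 = AND(D, B) = AND(1, 1) = 1
s1 = AND(C, s0) = AND(1, 1) = 1
s2 = AND(A, s1) = AND(0, 1) = 0
s3 = AND(E, s2) = AND(0, 0) = 0
s4 = XOR(s0, s3) = XOR(1, 0) = 1
s5 = NOT(s4) = NOT 1 = 0
So s5 = 0.

A=0, B=1, D=1, E=0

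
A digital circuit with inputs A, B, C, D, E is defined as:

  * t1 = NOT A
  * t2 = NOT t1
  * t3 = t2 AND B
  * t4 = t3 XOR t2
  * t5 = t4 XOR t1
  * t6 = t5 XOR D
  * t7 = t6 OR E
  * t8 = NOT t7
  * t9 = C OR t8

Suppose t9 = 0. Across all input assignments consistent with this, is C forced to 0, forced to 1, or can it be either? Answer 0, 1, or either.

0

t9 = C OR t8 must be 0, so both C = 0 and t8 = 0.
t8 = NOT t7 must be 0, so t7 = 1.
Every assignment with t9 = 0 has C = 0; there are 12 such assignment(s).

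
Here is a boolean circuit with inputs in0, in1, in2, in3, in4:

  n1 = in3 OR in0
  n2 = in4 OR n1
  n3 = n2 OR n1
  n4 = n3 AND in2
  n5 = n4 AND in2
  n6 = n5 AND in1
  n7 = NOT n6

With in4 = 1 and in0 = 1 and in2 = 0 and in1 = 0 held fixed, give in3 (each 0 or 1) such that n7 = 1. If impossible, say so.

in3=1

Check with in4 = 1 and in0 = 1 and in2 = 0 and in1 = 0 and in3=1:
n1 = in3 OR in0 = 1 OR 1 = 1
n2 = in4 OR n1 = 1 OR 1 = 1
n3 = n2 OR n1 = 1 OR 1 = 1
n4 = n3 AND in2 = 1 AND 0 = 0
n5 = n4 AND in2 = 0 AND 0 = 0
n6 = n5 AND in1 = 0 AND 0 = 0
n7 = NOT n6 = NOT 0 = 1
So n7 = 1.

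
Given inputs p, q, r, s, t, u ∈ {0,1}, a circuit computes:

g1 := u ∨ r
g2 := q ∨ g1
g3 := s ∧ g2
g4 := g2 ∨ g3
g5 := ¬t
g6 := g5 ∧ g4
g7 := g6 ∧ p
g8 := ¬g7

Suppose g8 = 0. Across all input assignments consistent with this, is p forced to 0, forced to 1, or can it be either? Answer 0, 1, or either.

1

g8 = ¬g7 must be 0, so g7 = 1.
g7 = g6 ∧ p must be 1, so both g6 = 1 and p = 1.
g6 = g5 ∧ g4 must be 1, so both g5 = 1 and g4 = 1.
Every assignment with g8 = 0 has p = 1; there are 14 such assignment(s).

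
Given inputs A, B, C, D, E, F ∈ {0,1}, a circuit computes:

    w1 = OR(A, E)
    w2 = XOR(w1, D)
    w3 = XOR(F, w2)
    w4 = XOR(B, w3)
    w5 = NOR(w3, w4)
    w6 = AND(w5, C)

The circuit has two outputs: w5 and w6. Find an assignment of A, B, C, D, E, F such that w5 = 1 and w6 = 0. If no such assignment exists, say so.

A=1, B=0, C=0, D=1, E=0, F=0

Check with A=1, B=0, C=0, D=1, E=0, F=0:
w1 = OR(A, E) = OR(1, 0) = 1
w2 = XOR(w1, D) = XOR(1, 1) = 0
w3 = XOR(F, w2) = XOR(0, 0) = 0
w4 = XOR(B, w3) = XOR(0, 0) = 0
w5 = NOR(w3, w4) = NOR(0, 0) = 1
w6 = AND(w5, C) = AND(1, 0) = 0
So w5 = 1 and w6 = 0.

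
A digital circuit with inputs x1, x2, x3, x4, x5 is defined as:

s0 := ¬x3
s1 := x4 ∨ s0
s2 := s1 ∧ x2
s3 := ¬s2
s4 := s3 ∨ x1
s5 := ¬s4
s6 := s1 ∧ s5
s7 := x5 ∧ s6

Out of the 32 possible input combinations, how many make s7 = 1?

s7 = x5 ∧ s6 must be 1, so both x5 = 1 and s6 = 1.
Satisfying assignments:
  x1=0, x2=1, x3=0, x4=0, x5=1
  x1=0, x2=1, x3=0, x4=1, x5=1
  x1=0, x2=1, x3=1, x4=1, x5=1

3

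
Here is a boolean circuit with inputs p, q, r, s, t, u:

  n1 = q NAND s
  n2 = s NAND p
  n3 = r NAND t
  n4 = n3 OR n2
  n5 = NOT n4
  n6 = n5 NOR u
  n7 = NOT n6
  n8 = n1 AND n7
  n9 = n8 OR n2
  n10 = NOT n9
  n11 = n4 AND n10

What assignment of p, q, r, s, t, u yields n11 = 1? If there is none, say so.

Check with p=1 q=0 r=0 s=1 t=1 u=0:
n1 = q NAND s = 0 NAND 1 = 1
n2 = s NAND p = 1 NAND 1 = 0
n3 = r NAND t = 0 NAND 1 = 1
n4 = n3 OR n2 = 1 OR 0 = 1
n5 = NOT n4 = NOT 1 = 0
n6 = n5 NOR u = 0 NOR 0 = 1
n7 = NOT n6 = NOT 1 = 0
n8 = n1 AND n7 = 1 AND 0 = 0
n9 = n8 OR n2 = 0 OR 0 = 0
n10 = NOT n9 = NOT 0 = 1
n11 = n4 AND n10 = 1 AND 1 = 1
So n11 = 1 as required.

p=1 q=0 r=0 s=1 t=1 u=0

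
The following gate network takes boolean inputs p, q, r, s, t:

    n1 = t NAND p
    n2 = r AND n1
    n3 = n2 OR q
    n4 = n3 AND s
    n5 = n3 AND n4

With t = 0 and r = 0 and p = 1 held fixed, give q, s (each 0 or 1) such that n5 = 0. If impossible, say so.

n5 = n3 AND n4 must be 0, so at least one of n3, n4 is 0.
Check with t = 0 and r = 0 and p = 1 and q=1, s=0:
n1 = t NAND p = 0 NAND 1 = 1
n2 = r AND n1 = 0 AND 1 = 0
n3 = n2 OR q = 0 OR 1 = 1
n4 = n3 AND s = 1 AND 0 = 0
n5 = n3 AND n4 = 1 AND 0 = 0
So n5 = 0.

q=1, s=0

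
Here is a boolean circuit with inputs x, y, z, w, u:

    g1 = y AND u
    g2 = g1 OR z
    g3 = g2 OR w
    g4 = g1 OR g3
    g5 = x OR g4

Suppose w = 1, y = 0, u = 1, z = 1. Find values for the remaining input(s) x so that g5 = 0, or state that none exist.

With w = 1, y = 0, u = 1, z = 1 fixed, none of the 2 settings of x give g5 = 0.
For example, with x=1:
g1 = y AND u = 0 AND 1 = 0
g2 = g1 OR z = 0 OR 1 = 1
g3 = g2 OR w = 1 OR 1 = 1
g4 = g1 OR g3 = 0 OR 1 = 1
g5 = x OR g4 = 1 OR 1 = 1
giving g5 = 1 ≠ 0.

no solution exists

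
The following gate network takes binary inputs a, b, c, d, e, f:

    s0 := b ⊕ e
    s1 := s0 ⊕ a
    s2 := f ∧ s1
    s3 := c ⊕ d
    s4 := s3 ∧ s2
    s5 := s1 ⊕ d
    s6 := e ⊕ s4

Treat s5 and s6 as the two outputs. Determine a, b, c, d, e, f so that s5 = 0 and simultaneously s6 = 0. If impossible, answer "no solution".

Check with a=1 b=1 c=0 d=1 e=1 f=1:
s0 = b ⊕ e = 1 ⊕ 1 = 0
s1 = s0 ⊕ a = 0 ⊕ 1 = 1
s2 = f ∧ s1 = 1 ∧ 1 = 1
s3 = c ⊕ d = 0 ⊕ 1 = 1
s4 = s3 ∧ s2 = 1 ∧ 1 = 1
s5 = s1 ⊕ d = 1 ⊕ 1 = 0
s6 = e ⊕ s4 = 1 ⊕ 1 = 0
So s5 = 0 and s6 = 0.

a=1 b=1 c=0 d=1 e=1 f=1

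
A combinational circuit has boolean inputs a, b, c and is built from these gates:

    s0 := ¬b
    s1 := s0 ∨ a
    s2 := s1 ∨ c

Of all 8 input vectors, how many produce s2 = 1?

7

s2 = s1 ∨ c must be 1, so at least one of s1, c is 1.
Enumerating the 8 input combinations, 7 give s2 = 1 and 1 give s2 = 0.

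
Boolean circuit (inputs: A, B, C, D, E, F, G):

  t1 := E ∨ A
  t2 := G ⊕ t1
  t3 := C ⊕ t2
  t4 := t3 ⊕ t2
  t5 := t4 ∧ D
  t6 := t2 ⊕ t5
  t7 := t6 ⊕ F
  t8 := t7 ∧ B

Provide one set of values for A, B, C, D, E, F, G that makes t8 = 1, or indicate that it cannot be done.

A=1, B=1, C=1, D=1, E=0, F=1, G=0

t8 = t7 ∧ B must be 1, so both t7 = 1 and B = 1.
Check with A=1, B=1, C=1, D=1, E=0, F=1, G=0:
t1 = E ∨ A = 0 ∨ 1 = 1
t2 = G ⊕ t1 = 0 ⊕ 1 = 1
t3 = C ⊕ t2 = 1 ⊕ 1 = 0
t4 = t3 ⊕ t2 = 0 ⊕ 1 = 1
t5 = t4 ∧ D = 1 ∧ 1 = 1
t6 = t2 ⊕ t5 = 1 ⊕ 1 = 0
t7 = t6 ⊕ F = 0 ⊕ 1 = 1
t8 = t7 ∧ B = 1 ∧ 1 = 1
So t8 = 1 as required.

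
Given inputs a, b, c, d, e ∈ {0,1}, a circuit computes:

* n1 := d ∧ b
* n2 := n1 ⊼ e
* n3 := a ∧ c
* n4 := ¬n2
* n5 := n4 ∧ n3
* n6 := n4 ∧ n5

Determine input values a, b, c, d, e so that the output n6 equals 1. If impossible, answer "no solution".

a=1, b=1, c=1, d=1, e=1

Check with a=1, b=1, c=1, d=1, e=1:
n1 = d ∧ b = 1 ∧ 1 = 1
n2 = n1 ⊼ e = 1 ⊼ 1 = 0
n3 = a ∧ c = 1 ∧ 1 = 1
n4 = ¬n2 = ¬0 = 1
n5 = n4 ∧ n3 = 1 ∧ 1 = 1
n6 = n4 ∧ n5 = 1 ∧ 1 = 1
So n6 = 1 as required.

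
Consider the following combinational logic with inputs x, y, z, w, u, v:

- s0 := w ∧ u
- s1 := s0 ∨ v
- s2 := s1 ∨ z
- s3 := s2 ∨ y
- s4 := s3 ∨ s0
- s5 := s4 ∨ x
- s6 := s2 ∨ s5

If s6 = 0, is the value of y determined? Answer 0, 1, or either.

0

s6 = s2 ∨ s5 must be 0, so both s2 = 0 and s5 = 0.
s2 = s1 ∨ z must be 0, so both s1 = 0 and z = 0.
Every assignment with s6 = 0 has y = 0; there are 3 such assignment(s).
  x=0, y=0, z=0, w=0, u=0, v=0
  x=0, y=0, z=0, w=0, u=1, v=0
  x=0, y=0, z=0, w=1, u=0, v=0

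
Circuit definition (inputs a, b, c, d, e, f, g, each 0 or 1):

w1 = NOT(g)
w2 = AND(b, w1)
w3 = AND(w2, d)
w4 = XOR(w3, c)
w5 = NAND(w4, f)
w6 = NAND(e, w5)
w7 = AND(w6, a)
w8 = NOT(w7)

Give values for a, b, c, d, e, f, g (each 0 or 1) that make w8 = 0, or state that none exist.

a=1 b=0 c=1 d=0 e=0 f=0 g=0

w8 = NOT(w7) must be 0, so w7 = 1.
Check with a=1 b=0 c=1 d=0 e=0 f=0 g=0:
w1 = NOT(g) = NOT 0 = 1
w2 = AND(b, w1) = AND(0, 1) = 0
w3 = AND(w2, d) = AND(0, 0) = 0
w4 = XOR(w3, c) = XOR(0, 1) = 1
w5 = NAND(w4, f) = NAND(1, 0) = 1
w6 = NAND(e, w5) = NAND(0, 1) = 1
w7 = AND(w6, a) = AND(1, 1) = 1
w8 = NOT(w7) = NOT 1 = 0
So w8 = 0 as required.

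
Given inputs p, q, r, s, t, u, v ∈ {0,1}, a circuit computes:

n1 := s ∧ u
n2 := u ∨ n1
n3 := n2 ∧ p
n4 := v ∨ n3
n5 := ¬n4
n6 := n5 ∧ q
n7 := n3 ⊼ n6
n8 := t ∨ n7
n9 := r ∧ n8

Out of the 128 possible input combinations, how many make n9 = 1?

n9 = r ∧ n8 must be 1, so both r = 1 and n8 = 1.
n8 = t ∨ n7 must be 1, so at least one of t, n7 is 1.
Enumerating the 128 input combinations, 64 give n9 = 1 and 64 give n9 = 0.

64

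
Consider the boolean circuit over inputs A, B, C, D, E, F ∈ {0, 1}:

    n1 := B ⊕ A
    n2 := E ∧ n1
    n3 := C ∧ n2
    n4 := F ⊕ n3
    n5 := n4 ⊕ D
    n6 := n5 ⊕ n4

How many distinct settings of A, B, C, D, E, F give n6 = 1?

32

n6 = n5 ⊕ n4 must be 1, so n5 and n4 differ.
Enumerating the 64 input combinations, 32 give n6 = 1 and 32 give n6 = 0.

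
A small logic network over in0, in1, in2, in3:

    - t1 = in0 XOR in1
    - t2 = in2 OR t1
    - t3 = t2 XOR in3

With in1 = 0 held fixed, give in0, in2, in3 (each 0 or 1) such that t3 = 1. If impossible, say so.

Check with in1 = 0 and in0=0, in2=0, in3=1:
t1 = in0 XOR in1 = 0 XOR 0 = 0
t2 = in2 OR t1 = 0 OR 0 = 0
t3 = t2 XOR in3 = 0 XOR 1 = 1
So t3 = 1.

in0=0 in2=0 in3=1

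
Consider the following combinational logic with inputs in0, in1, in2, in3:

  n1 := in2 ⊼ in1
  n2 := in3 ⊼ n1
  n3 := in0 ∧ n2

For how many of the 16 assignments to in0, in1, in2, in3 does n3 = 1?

5

n3 = in0 ∧ n2 must be 1, so both in0 = 1 and n2 = 1.
Enumerating the 16 input combinations, 5 give n3 = 1 and 11 give n3 = 0.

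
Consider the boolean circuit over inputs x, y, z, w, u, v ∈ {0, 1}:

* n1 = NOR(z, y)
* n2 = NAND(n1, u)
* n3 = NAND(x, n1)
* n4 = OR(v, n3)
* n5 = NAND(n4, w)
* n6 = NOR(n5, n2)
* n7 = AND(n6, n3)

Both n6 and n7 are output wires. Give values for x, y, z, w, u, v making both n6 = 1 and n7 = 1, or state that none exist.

Check with x=0 y=0 z=0 w=1 u=1 v=1:
n1 = NOR(z, y) = NOR(0, 0) = 1
n2 = NAND(n1, u) = NAND(1, 1) = 0
n3 = NAND(x, n1) = NAND(0, 1) = 1
n4 = OR(v, n3) = OR(1, 1) = 1
n5 = NAND(n4, w) = NAND(1, 1) = 0
n6 = NOR(n5, n2) = NOR(0, 0) = 1
n7 = AND(n6, n3) = AND(1, 1) = 1
So n6 = 1 and n7 = 1.

x=0 y=0 z=0 w=1 u=1 v=1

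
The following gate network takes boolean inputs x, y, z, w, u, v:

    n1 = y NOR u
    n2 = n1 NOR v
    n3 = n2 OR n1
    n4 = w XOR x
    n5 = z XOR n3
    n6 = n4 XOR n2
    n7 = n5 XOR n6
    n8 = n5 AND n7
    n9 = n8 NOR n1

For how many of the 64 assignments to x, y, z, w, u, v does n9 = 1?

36

n9 = n8 NOR n1 must be 1, so both n8 = 0 and n1 = 0.
Enumerating the 64 input combinations, 36 give n9 = 1 and 28 give n9 = 0.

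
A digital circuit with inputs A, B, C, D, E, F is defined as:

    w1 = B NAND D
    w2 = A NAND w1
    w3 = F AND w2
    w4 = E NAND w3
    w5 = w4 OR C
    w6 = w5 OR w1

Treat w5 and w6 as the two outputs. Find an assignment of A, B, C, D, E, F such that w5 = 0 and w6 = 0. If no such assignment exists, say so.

Check with A=1, B=1, C=0, D=1, E=1, F=1:
w1 = B NAND D = 1 NAND 1 = 0
w2 = A NAND w1 = 1 NAND 0 = 1
w3 = F AND w2 = 1 AND 1 = 1
w4 = E NAND w3 = 1 NAND 1 = 0
w5 = w4 OR C = 0 OR 0 = 0
w6 = w5 OR w1 = 0 OR 0 = 0
So w5 = 0 and w6 = 0.

A=1, B=1, C=0, D=1, E=1, F=1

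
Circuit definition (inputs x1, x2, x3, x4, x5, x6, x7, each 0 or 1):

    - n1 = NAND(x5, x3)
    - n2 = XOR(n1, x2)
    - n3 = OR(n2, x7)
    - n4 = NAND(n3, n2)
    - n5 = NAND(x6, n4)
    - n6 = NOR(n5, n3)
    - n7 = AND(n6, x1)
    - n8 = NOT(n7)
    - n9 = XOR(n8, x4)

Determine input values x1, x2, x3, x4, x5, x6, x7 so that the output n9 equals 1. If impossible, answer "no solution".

x1=1, x2=0, x3=0, x4=0, x5=1, x6=1, x7=1

n9 = XOR(n8, x4) must be 1, so n8 and x4 differ.
Check with x1=1, x2=0, x3=0, x4=0, x5=1, x6=1, x7=1:
n1 = NAND(x5, x3) = NAND(1, 0) = 1
n2 = XOR(n1, x2) = XOR(1, 0) = 1
n3 = OR(n2, x7) = OR(1, 1) = 1
n4 = NAND(n3, n2) = NAND(1, 1) = 0
n5 = NAND(x6, n4) = NAND(1, 0) = 1
n6 = NOR(n5, n3) = NOR(1, 1) = 0
n7 = AND(n6, x1) = AND(0, 1) = 0
n8 = NOT(n7) = NOT 0 = 1
n9 = XOR(n8, x4) = XOR(1, 0) = 1
So n9 = 1 as required.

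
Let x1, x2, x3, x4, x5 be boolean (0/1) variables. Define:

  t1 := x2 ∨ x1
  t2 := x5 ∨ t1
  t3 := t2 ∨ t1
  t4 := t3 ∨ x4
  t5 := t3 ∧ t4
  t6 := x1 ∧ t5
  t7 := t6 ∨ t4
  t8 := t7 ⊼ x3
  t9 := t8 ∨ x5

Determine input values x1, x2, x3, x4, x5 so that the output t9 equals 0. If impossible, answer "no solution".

Check with x1=1 x2=1 x3=1 x4=0 x5=0:
t1 = x2 ∨ x1 = 1 ∨ 1 = 1
t2 = x5 ∨ t1 = 0 ∨ 1 = 1
t3 = t2 ∨ t1 = 1 ∨ 1 = 1
t4 = t3 ∨ x4 = 1 ∨ 0 = 1
t5 = t3 ∧ t4 = 1 ∧ 1 = 1
t6 = x1 ∧ t5 = 1 ∧ 1 = 1
t7 = t6 ∨ t4 = 1 ∨ 1 = 1
t8 = t7 ⊼ x3 = 1 ⊼ 1 = 0
t9 = t8 ∨ x5 = 0 ∨ 0 = 0
So t9 = 0 as required.

x1=1 x2=1 x3=1 x4=0 x5=0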